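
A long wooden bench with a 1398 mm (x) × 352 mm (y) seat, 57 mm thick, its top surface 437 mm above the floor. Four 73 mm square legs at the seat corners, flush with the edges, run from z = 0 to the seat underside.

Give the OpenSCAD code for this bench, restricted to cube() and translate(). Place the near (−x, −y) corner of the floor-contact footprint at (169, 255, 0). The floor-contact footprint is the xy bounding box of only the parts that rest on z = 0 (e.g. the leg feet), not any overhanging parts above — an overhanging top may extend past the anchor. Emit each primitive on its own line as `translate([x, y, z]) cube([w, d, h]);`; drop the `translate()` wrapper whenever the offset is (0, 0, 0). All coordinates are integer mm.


// leg_h = 437 − 57 = 380
translate([169, 255, 380]) cube([1398, 352, 57]);
translate([169, 255, 0]) cube([73, 73, 380]);
translate([169, 534, 0]) cube([73, 73, 380]);
translate([1494, 255, 0]) cube([73, 73, 380]);
translate([1494, 534, 0]) cube([73, 73, 380]);


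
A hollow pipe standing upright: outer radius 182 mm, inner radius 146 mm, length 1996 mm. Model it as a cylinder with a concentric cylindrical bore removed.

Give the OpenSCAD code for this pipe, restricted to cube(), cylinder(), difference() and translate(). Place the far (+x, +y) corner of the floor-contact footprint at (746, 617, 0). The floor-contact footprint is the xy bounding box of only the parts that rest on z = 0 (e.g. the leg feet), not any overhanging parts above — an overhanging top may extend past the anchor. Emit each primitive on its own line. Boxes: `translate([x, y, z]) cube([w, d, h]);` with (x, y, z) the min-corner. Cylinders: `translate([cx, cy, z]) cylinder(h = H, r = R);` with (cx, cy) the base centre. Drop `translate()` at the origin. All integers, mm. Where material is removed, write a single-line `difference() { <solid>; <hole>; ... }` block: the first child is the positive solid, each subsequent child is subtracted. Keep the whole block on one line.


difference() { translate([564, 435, 0]) cylinder(h = 1996, r = 182); translate([564, 435, 0]) cylinder(h = 1996, r = 146); }


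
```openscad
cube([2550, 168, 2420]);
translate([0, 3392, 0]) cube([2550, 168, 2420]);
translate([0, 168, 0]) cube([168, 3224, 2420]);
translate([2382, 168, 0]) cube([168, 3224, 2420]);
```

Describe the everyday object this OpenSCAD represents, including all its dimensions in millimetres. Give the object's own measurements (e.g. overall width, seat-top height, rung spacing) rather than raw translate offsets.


The wall frame of a small rectangular building: four walls, each 2420 mm tall and 168 mm thick, enclosing a footprint 2550 mm (x) by 3560 mm (y) outside-to-outside, with no floor or roof. The front and back walls (the −y and +y sides) span the full width; the two side walls fit between them.


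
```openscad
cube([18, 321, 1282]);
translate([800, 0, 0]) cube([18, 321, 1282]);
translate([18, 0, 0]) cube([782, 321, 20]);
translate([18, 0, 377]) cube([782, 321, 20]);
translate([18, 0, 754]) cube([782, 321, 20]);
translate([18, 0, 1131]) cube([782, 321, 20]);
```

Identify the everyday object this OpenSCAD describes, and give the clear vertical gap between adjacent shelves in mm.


A bookshelf. The clear shelf gap is 357 mm.

Two tall side panels with 4 horizontal boards between them — a bookshelf. The first two shelf undersides are at z = 0 and z = 377; with shelf thickness 20, the clear gap is 377 − 0 − 20 = 357 mm.


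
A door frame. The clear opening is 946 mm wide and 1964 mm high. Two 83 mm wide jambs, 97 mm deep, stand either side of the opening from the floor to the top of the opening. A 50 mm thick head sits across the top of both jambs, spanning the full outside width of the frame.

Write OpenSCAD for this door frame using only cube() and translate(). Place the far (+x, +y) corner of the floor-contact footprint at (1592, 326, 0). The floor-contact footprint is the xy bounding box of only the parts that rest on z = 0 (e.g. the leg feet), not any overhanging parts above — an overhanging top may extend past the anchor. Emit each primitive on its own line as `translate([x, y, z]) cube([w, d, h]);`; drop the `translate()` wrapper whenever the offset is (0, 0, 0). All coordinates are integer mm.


translate([480, 229, 0]) cube([83, 97, 1964]);
translate([1509, 229, 0]) cube([83, 97, 1964]);
translate([480, 229, 1964]) cube([1112, 97, 50]);


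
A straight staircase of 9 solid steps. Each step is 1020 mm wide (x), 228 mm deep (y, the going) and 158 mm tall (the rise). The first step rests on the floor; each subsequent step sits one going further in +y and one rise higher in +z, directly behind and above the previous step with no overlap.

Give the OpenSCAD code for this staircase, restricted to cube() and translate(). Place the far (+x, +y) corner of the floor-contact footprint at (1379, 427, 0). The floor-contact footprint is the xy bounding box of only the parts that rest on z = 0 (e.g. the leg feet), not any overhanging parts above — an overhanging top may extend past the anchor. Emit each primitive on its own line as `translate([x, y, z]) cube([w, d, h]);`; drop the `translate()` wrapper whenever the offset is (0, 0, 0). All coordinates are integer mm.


translate([359, 199, 0]) cube([1020, 228, 158]);
translate([359, 427, 158]) cube([1020, 228, 158]);
translate([359, 655, 316]) cube([1020, 228, 158]);
translate([359, 883, 474]) cube([1020, 228, 158]);
translate([359, 1111, 632]) cube([1020, 228, 158]);
translate([359, 1339, 790]) cube([1020, 228, 158]);
translate([359, 1567, 948]) cube([1020, 228, 158]);
translate([359, 1795, 1106]) cube([1020, 228, 158]);
translate([359, 2023, 1264]) cube([1020, 228, 158]);


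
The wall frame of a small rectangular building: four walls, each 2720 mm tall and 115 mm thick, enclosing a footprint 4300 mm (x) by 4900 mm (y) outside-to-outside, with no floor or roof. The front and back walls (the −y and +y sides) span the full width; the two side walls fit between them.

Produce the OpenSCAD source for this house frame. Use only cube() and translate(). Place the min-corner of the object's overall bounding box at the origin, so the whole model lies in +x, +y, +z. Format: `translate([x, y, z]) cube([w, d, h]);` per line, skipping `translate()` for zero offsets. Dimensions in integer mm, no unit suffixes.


cube([4300, 115, 2720]);
translate([0, 4785, 0]) cube([4300, 115, 2720]);
translate([0, 115, 0]) cube([115, 4670, 2720]);
translate([4185, 115, 0]) cube([115, 4670, 2720]);


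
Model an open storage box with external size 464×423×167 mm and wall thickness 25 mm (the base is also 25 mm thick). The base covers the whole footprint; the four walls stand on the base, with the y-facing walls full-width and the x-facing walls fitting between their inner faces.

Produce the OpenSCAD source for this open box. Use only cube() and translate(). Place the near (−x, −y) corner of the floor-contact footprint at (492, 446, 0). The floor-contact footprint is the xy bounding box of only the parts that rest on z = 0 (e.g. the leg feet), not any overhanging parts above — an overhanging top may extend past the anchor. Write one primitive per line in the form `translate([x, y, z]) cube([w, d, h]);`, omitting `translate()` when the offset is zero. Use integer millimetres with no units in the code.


translate([492, 446, 0]) cube([464, 423, 25]);
translate([492, 446, 25]) cube([464, 25, 142]);
translate([492, 844, 25]) cube([464, 25, 142]);
translate([492, 471, 25]) cube([25, 373, 142]);
translate([931, 471, 25]) cube([25, 373, 142]);


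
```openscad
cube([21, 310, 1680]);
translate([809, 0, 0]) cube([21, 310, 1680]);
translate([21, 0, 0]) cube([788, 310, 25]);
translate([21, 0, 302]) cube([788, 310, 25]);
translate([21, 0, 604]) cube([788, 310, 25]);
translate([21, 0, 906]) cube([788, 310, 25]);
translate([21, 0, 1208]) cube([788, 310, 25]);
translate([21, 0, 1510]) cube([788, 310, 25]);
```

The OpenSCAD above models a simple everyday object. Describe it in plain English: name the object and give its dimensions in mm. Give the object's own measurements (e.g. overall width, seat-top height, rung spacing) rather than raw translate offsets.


An open bookshelf. Two side panels, each 21 mm thick, 310 mm deep and 1680 mm tall, stand 830 mm apart (outside-to-outside). Between them sit 6 shelves, each 25 mm thick and 310 mm deep, spanning the full gap between the sides. The bottom shelf rests on the floor (its underside at z = 0) and the clear gap between one shelf's top and the next shelf's underside is 277 mm.


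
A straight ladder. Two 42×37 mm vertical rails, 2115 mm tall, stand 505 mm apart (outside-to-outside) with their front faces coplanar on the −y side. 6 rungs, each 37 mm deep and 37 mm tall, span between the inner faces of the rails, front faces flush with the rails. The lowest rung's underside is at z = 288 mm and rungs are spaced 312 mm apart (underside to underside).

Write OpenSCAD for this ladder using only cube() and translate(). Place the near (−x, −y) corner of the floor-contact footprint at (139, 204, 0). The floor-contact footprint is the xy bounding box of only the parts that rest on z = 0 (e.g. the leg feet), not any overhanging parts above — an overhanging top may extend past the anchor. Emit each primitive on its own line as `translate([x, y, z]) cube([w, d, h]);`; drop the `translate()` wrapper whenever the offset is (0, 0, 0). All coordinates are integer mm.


translate([139, 204, 0]) cube([42, 37, 2115]);
translate([602, 204, 0]) cube([42, 37, 2115]);
translate([181, 204, 288]) cube([421, 37, 37]);
translate([181, 204, 600]) cube([421, 37, 37]);
translate([181, 204, 912]) cube([421, 37, 37]);
translate([181, 204, 1224]) cube([421, 37, 37]);
translate([181, 204, 1536]) cube([421, 37, 37]);
translate([181, 204, 1848]) cube([421, 37, 37]);


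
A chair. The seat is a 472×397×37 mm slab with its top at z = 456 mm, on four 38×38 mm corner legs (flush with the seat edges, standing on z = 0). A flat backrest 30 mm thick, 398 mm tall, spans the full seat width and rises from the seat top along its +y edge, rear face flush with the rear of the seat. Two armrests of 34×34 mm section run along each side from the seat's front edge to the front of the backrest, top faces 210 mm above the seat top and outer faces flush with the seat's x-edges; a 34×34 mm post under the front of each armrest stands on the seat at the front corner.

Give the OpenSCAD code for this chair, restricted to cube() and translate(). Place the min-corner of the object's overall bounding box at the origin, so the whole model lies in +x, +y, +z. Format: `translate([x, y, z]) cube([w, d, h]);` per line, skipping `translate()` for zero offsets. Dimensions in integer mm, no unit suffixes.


// leg_h = 456 - 37 = 419
// arm post h = 210 - 34 = 176
translate([0, 0, 419]) cube([472, 397, 37]);
cube([38, 38, 419]);
translate([434, 0, 0]) cube([38, 38, 419]);
translate([0, 359, 0]) cube([38, 38, 419]);
translate([434, 359, 0]) cube([38, 38, 419]);
translate([0, 367, 456]) cube([472, 30, 398]);
translate([0, 0, 632]) cube([34, 367, 34]);
translate([438, 0, 632]) cube([34, 367, 34]);
translate([0, 0, 456]) cube([34, 34, 176]);
translate([438, 0, 456]) cube([34, 34, 176]);


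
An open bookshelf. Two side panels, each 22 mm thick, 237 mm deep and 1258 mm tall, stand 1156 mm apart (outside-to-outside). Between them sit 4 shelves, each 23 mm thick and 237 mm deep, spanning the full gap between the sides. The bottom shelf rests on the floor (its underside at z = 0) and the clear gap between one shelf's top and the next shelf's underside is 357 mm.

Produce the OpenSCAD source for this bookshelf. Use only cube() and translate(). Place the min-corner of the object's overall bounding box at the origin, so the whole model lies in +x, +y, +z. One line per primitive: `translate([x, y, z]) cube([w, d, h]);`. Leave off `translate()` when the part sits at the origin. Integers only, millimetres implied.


cube([22, 237, 1258]);
translate([1134, 0, 0]) cube([22, 237, 1258]);
translate([22, 0, 0]) cube([1112, 237, 23]);
translate([22, 0, 380]) cube([1112, 237, 23]);
translate([22, 0, 760]) cube([1112, 237, 23]);
translate([22, 0, 1140]) cube([1112, 237, 23]);


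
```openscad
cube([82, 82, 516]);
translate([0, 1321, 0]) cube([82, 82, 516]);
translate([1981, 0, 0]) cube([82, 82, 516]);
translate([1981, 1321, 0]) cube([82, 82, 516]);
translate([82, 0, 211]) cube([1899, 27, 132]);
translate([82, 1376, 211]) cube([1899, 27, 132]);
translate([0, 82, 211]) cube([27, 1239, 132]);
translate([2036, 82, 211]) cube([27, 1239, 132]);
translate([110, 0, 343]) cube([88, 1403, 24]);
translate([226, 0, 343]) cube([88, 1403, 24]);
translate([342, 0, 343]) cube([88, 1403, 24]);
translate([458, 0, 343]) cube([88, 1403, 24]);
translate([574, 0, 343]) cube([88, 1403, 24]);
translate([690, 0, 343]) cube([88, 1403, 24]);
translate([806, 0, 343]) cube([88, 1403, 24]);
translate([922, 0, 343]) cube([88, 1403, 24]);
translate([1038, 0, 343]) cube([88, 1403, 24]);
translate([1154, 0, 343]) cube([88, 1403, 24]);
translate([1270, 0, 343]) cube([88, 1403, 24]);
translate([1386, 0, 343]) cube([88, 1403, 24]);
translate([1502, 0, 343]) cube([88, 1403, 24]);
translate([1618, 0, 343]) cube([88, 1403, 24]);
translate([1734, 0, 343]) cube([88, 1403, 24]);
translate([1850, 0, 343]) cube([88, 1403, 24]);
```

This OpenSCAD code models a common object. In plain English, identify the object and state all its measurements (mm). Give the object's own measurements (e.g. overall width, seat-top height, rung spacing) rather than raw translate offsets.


A bed frame 2063 mm long (x) by 1403 mm wide (y). Four 82×82 mm corner posts, 516 mm tall, at the corners of the footprint. Four rails of 27 mm thickness and 132 mm height run between adjacent posts with their undersides at z = 211 mm, their outer faces flush with the outside of the frame (the two x-running rails run between the posts' inner faces; the two y-running rails run between the posts' inner faces). 16 slats, each 88 mm wide (x) and 24 mm thick, lie across the top of the two x-running rails, running the full 1403 mm width of the frame in y; along x they sit between the end posts with a 28 mm gap after the −x posts and between neighbouring slats, leaving 43 mm before the +x posts.


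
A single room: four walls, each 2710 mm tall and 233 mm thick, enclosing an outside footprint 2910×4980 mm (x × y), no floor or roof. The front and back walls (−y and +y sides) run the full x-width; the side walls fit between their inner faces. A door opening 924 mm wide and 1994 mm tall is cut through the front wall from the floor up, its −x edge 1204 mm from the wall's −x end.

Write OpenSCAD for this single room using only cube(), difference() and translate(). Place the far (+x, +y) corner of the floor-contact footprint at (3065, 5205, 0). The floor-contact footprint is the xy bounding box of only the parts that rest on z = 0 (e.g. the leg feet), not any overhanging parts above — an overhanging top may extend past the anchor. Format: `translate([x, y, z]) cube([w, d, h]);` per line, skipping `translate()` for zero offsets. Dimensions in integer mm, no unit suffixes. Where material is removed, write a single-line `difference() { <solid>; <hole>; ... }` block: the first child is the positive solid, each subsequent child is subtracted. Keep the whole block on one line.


difference() { translate([155, 225, 0]) cube([2910, 233, 2710]); translate([1359, 225, 0]) cube([924, 233, 1994]); }
translate([155, 4972, 0]) cube([2910, 233, 2710]);
translate([155, 458, 0]) cube([233, 4514, 2710]);
translate([2832, 458, 0]) cube([233, 4514, 2710]);


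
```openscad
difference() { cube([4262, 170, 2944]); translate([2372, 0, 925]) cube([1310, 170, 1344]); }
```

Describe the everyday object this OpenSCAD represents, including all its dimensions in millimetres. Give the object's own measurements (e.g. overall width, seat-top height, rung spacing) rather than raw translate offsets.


A wall 4262 mm long (x), 170 mm thick (y), 2944 mm tall, with a rectangular window opening cut through it. The opening is 1310 mm wide and 1344 mm tall; its sill is at z = 925 mm and its near (−x) edge is 2372 mm from the wall's −x end. The opening passes through the full wall thickness.


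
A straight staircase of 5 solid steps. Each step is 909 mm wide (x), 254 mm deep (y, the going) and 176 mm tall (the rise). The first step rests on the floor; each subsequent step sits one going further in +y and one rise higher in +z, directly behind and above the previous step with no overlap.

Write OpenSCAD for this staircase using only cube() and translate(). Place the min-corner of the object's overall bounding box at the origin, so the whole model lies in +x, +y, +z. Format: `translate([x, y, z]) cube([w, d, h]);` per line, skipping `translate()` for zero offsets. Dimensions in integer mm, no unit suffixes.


cube([909, 254, 176]);
translate([0, 254, 176]) cube([909, 254, 176]);
translate([0, 508, 352]) cube([909, 254, 176]);
translate([0, 762, 528]) cube([909, 254, 176]);
translate([0, 1016, 704]) cube([909, 254, 176]);


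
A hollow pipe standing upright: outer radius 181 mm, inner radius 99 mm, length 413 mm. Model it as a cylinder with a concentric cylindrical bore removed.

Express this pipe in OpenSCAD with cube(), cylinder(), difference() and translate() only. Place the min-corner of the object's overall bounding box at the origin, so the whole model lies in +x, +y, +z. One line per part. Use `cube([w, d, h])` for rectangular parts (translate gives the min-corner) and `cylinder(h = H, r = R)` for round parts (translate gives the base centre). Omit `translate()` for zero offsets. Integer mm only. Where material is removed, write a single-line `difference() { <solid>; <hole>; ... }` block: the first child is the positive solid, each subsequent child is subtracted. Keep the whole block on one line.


difference() { translate([181, 181, 0]) cylinder(h = 413, r = 181); translate([181, 181, 0]) cylinder(h = 413, r = 99); }


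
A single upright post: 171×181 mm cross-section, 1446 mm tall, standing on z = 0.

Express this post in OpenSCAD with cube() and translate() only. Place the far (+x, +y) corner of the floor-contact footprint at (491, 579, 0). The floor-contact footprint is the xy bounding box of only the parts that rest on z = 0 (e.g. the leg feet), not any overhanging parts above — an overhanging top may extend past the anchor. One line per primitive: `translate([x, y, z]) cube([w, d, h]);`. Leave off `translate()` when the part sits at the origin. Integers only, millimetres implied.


translate([320, 398, 0]) cube([171, 181, 1446]);


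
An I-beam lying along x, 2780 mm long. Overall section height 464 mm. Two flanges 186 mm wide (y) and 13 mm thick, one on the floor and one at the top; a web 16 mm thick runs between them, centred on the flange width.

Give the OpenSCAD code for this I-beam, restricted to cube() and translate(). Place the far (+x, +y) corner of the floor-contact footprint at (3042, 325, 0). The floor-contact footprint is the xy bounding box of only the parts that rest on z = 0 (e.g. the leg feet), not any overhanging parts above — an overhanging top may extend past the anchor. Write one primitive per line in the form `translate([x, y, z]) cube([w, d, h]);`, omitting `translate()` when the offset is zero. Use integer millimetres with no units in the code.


translate([262, 139, 0]) cube([2780, 186, 13]);
translate([262, 224, 13]) cube([2780, 16, 438]);
translate([262, 139, 451]) cube([2780, 186, 13]);


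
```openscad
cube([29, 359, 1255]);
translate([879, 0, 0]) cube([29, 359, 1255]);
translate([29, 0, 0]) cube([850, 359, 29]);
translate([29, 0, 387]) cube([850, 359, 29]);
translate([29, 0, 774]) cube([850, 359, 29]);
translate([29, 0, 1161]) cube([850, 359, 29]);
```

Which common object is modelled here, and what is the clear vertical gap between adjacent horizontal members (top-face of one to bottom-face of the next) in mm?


A bookshelf. The clear shelf gap is 358 mm.

Two tall side panels with 4 horizontal boards between them — a bookshelf. The first two shelf undersides are at z = 0 and z = 387; with shelf thickness 29, the clear gap is 387 − 0 − 29 = 358 mm.


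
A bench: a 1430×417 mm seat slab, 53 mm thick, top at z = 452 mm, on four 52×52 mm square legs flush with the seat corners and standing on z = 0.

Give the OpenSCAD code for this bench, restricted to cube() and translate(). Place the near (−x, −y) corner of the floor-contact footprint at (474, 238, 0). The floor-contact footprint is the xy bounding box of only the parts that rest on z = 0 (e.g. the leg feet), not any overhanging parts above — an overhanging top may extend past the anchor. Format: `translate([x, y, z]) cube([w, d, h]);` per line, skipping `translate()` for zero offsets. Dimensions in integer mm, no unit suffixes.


translate([474, 238, 399]) cube([1430, 417, 53]);
translate([474, 238, 0]) cube([52, 52, 399]);
translate([474, 603, 0]) cube([52, 52, 399]);
translate([1852, 238, 0]) cube([52, 52, 399]);
translate([1852, 603, 0]) cube([52, 52, 399]);


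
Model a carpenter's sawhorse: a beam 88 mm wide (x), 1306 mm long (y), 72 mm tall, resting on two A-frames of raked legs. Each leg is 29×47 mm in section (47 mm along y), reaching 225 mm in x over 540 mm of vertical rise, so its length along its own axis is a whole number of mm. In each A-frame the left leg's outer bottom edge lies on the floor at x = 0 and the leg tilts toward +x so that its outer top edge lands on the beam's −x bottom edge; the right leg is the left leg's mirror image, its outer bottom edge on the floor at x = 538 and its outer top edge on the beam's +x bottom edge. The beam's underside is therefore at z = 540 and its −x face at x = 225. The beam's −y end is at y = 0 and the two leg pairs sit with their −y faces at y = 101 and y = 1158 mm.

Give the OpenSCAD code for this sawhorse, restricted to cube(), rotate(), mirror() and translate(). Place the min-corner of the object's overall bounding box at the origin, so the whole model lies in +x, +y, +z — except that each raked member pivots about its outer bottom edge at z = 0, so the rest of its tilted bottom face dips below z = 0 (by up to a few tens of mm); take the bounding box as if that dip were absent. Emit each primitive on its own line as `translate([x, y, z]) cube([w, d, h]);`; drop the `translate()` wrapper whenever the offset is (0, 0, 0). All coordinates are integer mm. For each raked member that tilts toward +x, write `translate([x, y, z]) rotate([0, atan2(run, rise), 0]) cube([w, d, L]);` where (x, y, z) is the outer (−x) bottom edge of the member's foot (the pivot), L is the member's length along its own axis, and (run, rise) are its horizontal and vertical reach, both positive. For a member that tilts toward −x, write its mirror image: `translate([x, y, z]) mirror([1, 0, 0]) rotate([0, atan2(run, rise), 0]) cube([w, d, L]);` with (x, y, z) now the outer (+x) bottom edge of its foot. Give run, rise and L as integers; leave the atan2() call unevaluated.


translate([225, 0, 540]) cube([88, 1306, 72]);
translate([0, 101, 0]) rotate([0, atan2(225, 540), 0]) cube([29, 47, 585]);
translate([538, 101, 0]) mirror([1, 0, 0]) rotate([0, atan2(225, 540), 0]) cube([29, 47, 585]);
translate([0, 1158, 0]) rotate([0, atan2(225, 540), 0]) cube([29, 47, 585]);
translate([538, 1158, 0]) mirror([1, 0, 0]) rotate([0, atan2(225, 540), 0]) cube([29, 47, 585]);


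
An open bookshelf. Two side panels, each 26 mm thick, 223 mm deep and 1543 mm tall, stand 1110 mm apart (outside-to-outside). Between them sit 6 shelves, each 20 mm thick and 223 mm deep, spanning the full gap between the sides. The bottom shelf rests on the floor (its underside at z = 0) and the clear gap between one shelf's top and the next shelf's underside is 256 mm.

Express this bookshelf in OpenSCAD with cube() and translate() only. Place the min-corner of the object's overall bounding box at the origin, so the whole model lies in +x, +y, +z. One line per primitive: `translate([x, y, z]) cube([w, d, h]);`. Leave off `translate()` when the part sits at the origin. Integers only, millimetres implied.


cube([26, 223, 1543]);
translate([1084, 0, 0]) cube([26, 223, 1543]);
translate([26, 0, 0]) cube([1058, 223, 20]);
translate([26, 0, 276]) cube([1058, 223, 20]);
translate([26, 0, 552]) cube([1058, 223, 20]);
translate([26, 0, 828]) cube([1058, 223, 20]);
translate([26, 0, 1104]) cube([1058, 223, 20]);
translate([26, 0, 1380]) cube([1058, 223, 20]);


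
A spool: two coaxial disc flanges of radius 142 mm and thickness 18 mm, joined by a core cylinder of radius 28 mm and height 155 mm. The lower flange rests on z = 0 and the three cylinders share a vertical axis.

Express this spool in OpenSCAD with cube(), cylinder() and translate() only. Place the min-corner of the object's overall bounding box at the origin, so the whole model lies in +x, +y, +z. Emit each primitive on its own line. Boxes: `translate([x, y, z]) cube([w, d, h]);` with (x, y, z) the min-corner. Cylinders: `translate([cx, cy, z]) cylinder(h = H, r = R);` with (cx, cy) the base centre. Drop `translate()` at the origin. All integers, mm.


translate([142, 142, 0]) cylinder(h = 18, r = 142);
translate([142, 142, 18]) cylinder(h = 155, r = 28);
translate([142, 142, 173]) cylinder(h = 18, r = 142);


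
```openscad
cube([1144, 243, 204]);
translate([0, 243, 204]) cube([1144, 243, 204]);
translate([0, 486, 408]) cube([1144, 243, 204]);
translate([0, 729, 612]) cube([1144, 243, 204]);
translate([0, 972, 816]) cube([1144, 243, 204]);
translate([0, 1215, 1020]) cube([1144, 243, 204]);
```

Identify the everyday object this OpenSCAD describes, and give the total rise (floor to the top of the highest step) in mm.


A staircase. The total rise is 1224 mm.

6 identical blocks, each offset up and back from the previous — a staircase. Each step is 204 mm tall and there are 6 of them, so the total rise is 6 × 204 = 1224 mm.


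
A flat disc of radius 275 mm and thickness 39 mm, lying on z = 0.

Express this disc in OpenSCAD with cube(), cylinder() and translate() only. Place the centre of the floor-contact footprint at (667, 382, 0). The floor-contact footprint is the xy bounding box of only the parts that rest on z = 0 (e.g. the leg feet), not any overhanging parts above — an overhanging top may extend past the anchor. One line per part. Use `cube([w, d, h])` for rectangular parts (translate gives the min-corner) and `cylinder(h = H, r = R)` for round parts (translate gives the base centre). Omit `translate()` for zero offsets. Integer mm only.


translate([667, 382, 0]) cylinder(h = 39, r = 275);


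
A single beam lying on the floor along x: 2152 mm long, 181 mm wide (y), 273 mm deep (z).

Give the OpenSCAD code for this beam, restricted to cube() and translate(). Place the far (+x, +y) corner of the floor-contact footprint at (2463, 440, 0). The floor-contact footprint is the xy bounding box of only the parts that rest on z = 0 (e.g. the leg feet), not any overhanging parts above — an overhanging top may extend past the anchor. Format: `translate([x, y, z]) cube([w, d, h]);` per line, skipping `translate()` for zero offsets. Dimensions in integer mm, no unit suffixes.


translate([311, 259, 0]) cube([2152, 181, 273]);


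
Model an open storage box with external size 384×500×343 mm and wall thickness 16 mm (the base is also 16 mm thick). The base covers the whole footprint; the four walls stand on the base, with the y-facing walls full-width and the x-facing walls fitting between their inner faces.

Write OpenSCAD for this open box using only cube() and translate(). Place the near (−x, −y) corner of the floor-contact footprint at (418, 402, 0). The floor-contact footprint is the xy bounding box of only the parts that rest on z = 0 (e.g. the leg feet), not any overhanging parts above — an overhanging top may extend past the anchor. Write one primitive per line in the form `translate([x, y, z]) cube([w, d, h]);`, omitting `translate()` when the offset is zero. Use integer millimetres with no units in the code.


translate([418, 402, 0]) cube([384, 500, 16]);
translate([418, 402, 16]) cube([384, 16, 327]);
translate([418, 886, 16]) cube([384, 16, 327]);
translate([418, 418, 16]) cube([16, 468, 327]);
translate([786, 418, 16]) cube([16, 468, 327]);


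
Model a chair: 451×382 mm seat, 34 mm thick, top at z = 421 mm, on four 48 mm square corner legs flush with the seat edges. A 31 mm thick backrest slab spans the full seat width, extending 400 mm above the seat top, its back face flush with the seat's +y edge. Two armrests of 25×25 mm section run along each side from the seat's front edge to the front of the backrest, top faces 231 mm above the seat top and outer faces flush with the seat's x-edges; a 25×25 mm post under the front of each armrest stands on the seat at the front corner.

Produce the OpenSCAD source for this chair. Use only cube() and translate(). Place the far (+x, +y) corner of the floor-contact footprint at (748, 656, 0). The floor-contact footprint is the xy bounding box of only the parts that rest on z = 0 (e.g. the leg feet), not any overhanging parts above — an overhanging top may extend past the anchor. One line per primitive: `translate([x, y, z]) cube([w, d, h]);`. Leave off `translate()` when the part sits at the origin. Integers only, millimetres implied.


translate([297, 274, 387]) cube([451, 382, 34]);
translate([297, 274, 0]) cube([48, 48, 387]);
translate([700, 274, 0]) cube([48, 48, 387]);
translate([297, 608, 0]) cube([48, 48, 387]);
translate([700, 608, 0]) cube([48, 48, 387]);
translate([297, 625, 421]) cube([451, 31, 400]);
translate([297, 274, 627]) cube([25, 351, 25]);
translate([723, 274, 627]) cube([25, 351, 25]);
translate([297, 274, 421]) cube([25, 25, 206]);
translate([723, 274, 421]) cube([25, 25, 206]);


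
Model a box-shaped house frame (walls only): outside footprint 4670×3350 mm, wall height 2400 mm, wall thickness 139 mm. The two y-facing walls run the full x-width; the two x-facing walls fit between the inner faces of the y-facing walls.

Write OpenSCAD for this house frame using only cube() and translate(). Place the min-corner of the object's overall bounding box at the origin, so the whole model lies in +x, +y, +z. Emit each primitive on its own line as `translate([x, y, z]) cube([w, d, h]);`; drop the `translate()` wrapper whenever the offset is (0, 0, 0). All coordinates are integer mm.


cube([4670, 139, 2400]);
translate([0, 3211, 0]) cube([4670, 139, 2400]);
translate([0, 139, 0]) cube([139, 3072, 2400]);
translate([4531, 139, 0]) cube([139, 3072, 2400]);


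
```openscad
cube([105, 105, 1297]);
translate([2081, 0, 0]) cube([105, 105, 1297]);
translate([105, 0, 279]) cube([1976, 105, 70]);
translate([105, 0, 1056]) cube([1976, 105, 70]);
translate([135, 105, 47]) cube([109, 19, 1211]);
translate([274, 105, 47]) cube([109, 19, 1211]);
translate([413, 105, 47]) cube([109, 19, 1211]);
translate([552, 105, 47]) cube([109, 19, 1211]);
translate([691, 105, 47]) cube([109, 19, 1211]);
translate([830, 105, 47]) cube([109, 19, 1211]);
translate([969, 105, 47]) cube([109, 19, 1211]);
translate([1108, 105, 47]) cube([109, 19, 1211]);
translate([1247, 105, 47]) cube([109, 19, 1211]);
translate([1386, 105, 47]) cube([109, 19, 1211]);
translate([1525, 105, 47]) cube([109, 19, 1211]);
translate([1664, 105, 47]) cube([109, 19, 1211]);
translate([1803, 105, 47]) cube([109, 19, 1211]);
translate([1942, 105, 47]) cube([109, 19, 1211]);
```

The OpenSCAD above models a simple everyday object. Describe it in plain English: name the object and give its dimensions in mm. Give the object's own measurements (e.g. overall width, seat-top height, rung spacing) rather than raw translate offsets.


A fence section. Two 105×105 mm posts, 1297 mm tall, stand on the floor with a clear span of 1976 mm between their inner faces. Two horizontal rails of 105×70 mm section span the gap between the posts with their undersides at z = 279 mm and z = 1056 mm, flush with the posts' −y face. 14 pickets, each 109 mm wide, 19 mm thick and 1211 mm tall, are fixed to the +y face of the rails with their bottoms at z = 47 mm, spaced across the span with a 30 mm gap after the −x post and between neighbouring pickets and before the +x post.


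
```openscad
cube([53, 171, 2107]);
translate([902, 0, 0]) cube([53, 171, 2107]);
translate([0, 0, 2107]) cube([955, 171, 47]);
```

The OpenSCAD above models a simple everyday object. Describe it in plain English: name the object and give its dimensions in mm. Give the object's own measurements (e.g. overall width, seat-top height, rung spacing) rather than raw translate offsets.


A door frame. The clear opening is 849 mm wide and 2107 mm high. Two 53 mm wide jambs, 171 mm deep, stand either side of the opening from the floor to the top of the opening. A 47 mm thick head sits across the top of both jambs, spanning the full outside width of the frame.


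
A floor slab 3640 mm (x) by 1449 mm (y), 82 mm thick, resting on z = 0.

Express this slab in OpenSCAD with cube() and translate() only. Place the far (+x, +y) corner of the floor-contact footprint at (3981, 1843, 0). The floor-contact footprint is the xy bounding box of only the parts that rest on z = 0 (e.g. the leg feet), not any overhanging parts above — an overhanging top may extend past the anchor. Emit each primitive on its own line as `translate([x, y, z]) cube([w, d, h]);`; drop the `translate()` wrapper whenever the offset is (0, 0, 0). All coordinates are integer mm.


translate([341, 394, 0]) cube([3640, 1449, 82]);


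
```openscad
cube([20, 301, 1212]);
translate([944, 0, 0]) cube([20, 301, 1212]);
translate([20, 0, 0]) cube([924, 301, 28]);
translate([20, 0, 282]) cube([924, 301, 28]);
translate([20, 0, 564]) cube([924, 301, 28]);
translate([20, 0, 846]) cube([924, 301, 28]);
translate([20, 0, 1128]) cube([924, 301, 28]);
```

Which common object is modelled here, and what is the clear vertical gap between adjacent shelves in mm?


A bookshelf. The clear shelf gap is 254 mm.

Two tall side panels with 5 horizontal boards between them — a bookshelf. The first two shelf undersides are at z = 0 and z = 282; with shelf thickness 28, the clear gap is 282 − 0 − 28 = 254 mm.


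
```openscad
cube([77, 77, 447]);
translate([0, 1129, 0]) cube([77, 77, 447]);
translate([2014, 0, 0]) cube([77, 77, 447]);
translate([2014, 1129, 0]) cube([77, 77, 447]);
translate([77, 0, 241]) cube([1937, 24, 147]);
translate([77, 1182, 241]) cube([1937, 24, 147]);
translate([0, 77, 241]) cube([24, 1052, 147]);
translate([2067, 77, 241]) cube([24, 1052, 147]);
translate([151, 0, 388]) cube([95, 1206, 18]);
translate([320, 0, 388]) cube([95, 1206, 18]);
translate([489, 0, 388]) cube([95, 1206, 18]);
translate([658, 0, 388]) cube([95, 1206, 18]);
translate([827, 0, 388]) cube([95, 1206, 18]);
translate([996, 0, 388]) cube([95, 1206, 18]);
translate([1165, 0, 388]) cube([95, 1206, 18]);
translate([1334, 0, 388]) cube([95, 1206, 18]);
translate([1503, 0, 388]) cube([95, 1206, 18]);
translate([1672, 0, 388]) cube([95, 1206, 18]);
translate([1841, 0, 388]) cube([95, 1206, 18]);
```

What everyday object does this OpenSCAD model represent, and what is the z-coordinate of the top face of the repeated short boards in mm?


A bed frame. The slat-top height is 406 mm.

Four posts, four rails, and a row of slats — a bed frame. Slats sit on the rails at z = 241 + 147 = 388; with slat thickness 18, the top is 406 mm.


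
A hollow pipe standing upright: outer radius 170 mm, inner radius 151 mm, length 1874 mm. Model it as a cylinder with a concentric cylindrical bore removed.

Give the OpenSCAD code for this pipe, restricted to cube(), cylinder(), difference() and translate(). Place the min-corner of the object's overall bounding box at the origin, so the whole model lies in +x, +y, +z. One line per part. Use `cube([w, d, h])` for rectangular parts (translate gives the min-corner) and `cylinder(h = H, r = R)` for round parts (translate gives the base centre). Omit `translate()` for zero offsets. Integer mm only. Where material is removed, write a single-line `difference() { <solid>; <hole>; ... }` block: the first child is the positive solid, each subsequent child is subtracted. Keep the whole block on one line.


difference() { translate([170, 170, 0]) cylinder(h = 1874, r = 170); translate([170, 170, 0]) cylinder(h = 1874, r = 151); }


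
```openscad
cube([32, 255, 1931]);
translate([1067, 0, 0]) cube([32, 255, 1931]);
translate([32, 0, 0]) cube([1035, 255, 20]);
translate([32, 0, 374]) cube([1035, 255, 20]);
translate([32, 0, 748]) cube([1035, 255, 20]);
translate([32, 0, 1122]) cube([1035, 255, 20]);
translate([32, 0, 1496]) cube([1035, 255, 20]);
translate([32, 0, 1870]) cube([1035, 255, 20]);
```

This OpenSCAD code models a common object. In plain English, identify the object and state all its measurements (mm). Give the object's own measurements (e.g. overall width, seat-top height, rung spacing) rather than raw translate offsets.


An open bookshelf. Two side panels, each 32 mm thick, 255 mm deep and 1931 mm tall, stand 1099 mm apart (outside-to-outside). Between them sit 6 shelves, each 20 mm thick and 255 mm deep, spanning the full gap between the sides. The bottom shelf rests on the floor (its underside at z = 0) and the clear gap between one shelf's top and the next shelf's underside is 354 mm.


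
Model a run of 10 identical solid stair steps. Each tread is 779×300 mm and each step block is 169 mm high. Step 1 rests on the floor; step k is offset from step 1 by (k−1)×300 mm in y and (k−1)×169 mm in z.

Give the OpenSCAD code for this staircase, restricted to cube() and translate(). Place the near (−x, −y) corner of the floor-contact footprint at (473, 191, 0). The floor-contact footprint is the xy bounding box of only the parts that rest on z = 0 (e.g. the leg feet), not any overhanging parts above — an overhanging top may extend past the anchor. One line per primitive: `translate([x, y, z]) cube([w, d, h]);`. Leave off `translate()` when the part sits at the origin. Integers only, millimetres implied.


translate([473, 191, 0]) cube([779, 300, 169]);
translate([473, 491, 169]) cube([779, 300, 169]);
translate([473, 791, 338]) cube([779, 300, 169]);
translate([473, 1091, 507]) cube([779, 300, 169]);
translate([473, 1391, 676]) cube([779, 300, 169]);
translate([473, 1691, 845]) cube([779, 300, 169]);
translate([473, 1991, 1014]) cube([779, 300, 169]);
translate([473, 2291, 1183]) cube([779, 300, 169]);
translate([473, 2591, 1352]) cube([779, 300, 169]);
translate([473, 2891, 1521]) cube([779, 300, 169]);


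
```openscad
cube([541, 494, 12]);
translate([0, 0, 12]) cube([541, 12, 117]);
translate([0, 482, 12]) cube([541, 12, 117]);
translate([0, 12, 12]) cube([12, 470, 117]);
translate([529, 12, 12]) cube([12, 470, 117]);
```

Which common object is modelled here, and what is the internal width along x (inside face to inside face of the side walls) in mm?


An open box. The internal width is 517 mm.

A 541×494 base slab with four walls standing on it — an open box. The base is 541 mm wide and the walls are 12 mm thick, so the internal width is 541 − 2 × 12 = 517 mm.


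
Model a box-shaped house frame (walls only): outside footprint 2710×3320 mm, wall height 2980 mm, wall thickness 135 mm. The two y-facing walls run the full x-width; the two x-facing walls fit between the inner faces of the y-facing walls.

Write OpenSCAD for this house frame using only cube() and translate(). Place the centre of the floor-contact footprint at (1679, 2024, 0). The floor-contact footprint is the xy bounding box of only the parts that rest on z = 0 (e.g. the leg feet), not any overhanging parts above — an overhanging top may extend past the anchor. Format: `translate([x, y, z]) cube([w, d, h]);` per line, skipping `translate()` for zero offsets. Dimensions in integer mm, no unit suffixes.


translate([324, 364, 0]) cube([2710, 135, 2980]);
translate([324, 3549, 0]) cube([2710, 135, 2980]);
translate([324, 499, 0]) cube([135, 3050, 2980]);
translate([2899, 499, 0]) cube([135, 3050, 2980]);
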